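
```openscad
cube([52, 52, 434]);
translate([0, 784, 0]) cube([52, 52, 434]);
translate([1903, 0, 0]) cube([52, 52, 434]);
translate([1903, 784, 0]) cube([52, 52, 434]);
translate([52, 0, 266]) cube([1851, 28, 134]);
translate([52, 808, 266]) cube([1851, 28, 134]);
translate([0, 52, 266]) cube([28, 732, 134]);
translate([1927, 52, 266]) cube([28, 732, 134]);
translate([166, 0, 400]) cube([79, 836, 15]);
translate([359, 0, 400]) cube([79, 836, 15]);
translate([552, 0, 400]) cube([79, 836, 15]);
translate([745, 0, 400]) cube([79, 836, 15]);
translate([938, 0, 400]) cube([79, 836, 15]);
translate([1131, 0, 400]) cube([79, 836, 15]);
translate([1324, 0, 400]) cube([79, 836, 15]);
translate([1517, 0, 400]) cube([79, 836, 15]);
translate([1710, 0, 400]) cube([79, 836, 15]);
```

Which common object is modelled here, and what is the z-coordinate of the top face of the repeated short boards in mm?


A bed frame. The slat-top height is 415 mm.

Four posts, four rails, and a row of slats — a bed frame. Slats sit on the rails at z = 266 + 134 = 400; with slat thickness 15, the top is 415 mm.


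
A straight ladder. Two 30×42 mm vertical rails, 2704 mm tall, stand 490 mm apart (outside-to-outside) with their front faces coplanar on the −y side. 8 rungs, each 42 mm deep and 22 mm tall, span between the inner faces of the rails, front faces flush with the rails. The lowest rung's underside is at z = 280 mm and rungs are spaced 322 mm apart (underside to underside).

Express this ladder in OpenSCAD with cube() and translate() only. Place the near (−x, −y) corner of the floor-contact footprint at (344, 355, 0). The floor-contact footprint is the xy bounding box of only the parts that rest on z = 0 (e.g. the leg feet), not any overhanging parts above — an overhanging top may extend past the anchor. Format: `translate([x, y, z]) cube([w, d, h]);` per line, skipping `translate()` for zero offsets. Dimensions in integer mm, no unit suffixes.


translate([344, 355, 0]) cube([30, 42, 2704]);
translate([804, 355, 0]) cube([30, 42, 2704]);
translate([374, 355, 280]) cube([430, 42, 22]);
translate([374, 355, 602]) cube([430, 42, 22]);
translate([374, 355, 924]) cube([430, 42, 22]);
translate([374, 355, 1246]) cube([430, 42, 22]);
translate([374, 355, 1568]) cube([430, 42, 22]);
translate([374, 355, 1890]) cube([430, 42, 22]);
translate([374, 355, 2212]) cube([430, 42, 22]);
translate([374, 355, 2534]) cube([430, 42, 22]);


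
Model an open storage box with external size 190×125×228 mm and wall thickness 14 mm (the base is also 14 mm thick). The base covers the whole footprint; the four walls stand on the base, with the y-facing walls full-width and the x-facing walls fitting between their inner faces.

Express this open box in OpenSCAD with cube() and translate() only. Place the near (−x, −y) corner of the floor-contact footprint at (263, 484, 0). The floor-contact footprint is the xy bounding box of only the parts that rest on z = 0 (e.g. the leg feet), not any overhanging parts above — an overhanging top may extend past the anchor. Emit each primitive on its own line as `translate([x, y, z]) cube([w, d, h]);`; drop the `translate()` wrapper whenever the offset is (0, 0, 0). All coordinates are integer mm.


translate([263, 484, 0]) cube([190, 125, 14]);
translate([263, 484, 14]) cube([190, 14, 214]);
translate([263, 595, 14]) cube([190, 14, 214]);
translate([263, 498, 14]) cube([14, 97, 214]);
translate([439, 498, 14]) cube([14, 97, 214]);


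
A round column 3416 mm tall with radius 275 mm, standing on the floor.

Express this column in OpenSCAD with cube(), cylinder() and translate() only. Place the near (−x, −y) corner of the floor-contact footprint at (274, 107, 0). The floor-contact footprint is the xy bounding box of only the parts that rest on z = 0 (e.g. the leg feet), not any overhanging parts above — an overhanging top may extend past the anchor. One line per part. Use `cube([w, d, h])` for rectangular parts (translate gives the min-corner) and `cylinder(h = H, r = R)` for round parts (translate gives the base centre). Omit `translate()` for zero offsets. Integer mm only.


translate([549, 382, 0]) cylinder(h = 3416, r = 275);


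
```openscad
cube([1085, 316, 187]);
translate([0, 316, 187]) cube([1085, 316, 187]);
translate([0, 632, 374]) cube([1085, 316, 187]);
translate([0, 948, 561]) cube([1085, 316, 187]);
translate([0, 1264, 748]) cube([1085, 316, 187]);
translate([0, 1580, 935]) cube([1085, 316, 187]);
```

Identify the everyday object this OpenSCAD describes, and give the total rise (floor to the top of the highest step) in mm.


A staircase. The total rise is 1122 mm.

6 identical blocks, each offset up and back from the previous — a staircase. Each step is 187 mm tall and there are 6 of them, so the total rise is 6 × 187 = 1122 mm.


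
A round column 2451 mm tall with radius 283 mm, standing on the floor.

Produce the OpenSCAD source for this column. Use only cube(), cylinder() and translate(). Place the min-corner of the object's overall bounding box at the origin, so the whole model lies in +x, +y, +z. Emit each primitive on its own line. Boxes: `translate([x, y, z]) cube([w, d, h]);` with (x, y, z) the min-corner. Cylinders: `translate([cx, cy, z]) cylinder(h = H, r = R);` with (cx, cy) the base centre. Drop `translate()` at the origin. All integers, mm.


translate([283, 283, 0]) cylinder(h = 2451, r = 283);


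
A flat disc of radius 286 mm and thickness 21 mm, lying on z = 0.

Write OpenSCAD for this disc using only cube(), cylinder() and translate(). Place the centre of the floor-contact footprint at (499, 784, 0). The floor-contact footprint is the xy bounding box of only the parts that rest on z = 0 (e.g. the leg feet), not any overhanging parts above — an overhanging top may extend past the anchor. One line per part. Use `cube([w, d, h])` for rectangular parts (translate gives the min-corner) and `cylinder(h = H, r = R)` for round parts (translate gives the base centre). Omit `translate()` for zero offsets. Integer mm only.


translate([499, 784, 0]) cylinder(h = 21, r = 286);


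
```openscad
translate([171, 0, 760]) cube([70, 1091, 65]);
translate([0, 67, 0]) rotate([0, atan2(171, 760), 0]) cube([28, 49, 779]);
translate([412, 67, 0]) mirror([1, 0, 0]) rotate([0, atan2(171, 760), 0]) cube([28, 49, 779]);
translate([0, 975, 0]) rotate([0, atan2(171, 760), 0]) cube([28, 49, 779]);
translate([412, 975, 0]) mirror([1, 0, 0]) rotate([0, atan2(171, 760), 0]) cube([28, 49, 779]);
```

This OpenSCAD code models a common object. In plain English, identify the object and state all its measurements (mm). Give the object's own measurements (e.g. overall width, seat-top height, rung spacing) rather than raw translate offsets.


A sawhorse. A 70×1091×65 mm beam (x, y, z) sits on two A-frame leg pairs. Each pair is two raked legs of 28×49 mm section (49 mm along y) splaying symmetrically in x. Each leg rises 760 mm vertically over 171 mm of horizontal reach and is 779 mm long along its own axis. Every leg's outer bottom edge rests on the floor and its outer top edge meets a bottom edge of the beam — the left legs (tilting toward +x) meet the beam's −x bottom edge, the right legs (their mirror images, tilting toward −x) meet its +x bottom edge — so the leg tops tuck under the beam, the beam's underside is 760 mm above the floor, and the feet are 412 mm apart outside-to-outside with the beam centred between them. The two leg pairs are set in 67 mm from either end of the beam.


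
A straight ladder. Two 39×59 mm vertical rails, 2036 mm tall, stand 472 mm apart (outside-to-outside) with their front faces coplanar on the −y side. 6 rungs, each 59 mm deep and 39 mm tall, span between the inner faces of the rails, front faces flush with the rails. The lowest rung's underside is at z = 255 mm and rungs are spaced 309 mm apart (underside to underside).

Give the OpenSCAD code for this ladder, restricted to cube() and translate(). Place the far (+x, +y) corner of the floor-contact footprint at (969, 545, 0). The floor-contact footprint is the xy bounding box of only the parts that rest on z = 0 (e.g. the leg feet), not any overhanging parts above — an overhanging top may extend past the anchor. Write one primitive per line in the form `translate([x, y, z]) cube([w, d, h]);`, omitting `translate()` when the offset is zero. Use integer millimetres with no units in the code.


translate([497, 486, 0]) cube([39, 59, 2036]);
translate([930, 486, 0]) cube([39, 59, 2036]);
translate([536, 486, 255]) cube([394, 59, 39]);
translate([536, 486, 564]) cube([394, 59, 39]);
translate([536, 486, 873]) cube([394, 59, 39]);
translate([536, 486, 1182]) cube([394, 59, 39]);
translate([536, 486, 1491]) cube([394, 59, 39]);
translate([536, 486, 1800]) cube([394, 59, 39]);


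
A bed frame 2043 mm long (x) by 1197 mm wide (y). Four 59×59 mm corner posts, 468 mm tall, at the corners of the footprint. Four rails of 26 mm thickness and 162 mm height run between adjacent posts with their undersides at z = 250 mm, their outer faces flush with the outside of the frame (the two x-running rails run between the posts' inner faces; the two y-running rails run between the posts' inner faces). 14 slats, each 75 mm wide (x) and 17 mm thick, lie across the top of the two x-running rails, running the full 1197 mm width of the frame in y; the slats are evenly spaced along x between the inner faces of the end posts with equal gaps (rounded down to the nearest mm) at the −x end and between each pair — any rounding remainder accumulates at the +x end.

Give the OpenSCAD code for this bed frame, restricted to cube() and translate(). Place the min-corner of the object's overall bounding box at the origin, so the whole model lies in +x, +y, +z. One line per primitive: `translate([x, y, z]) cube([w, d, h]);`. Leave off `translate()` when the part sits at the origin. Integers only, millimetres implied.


cube([59, 59, 468]);
translate([0, 1138, 0]) cube([59, 59, 468]);
translate([1984, 0, 0]) cube([59, 59, 468]);
translate([1984, 1138, 0]) cube([59, 59, 468]);
translate([59, 0, 250]) cube([1925, 26, 162]);
translate([59, 1171, 250]) cube([1925, 26, 162]);
translate([0, 59, 250]) cube([26, 1079, 162]);
translate([2017, 59, 250]) cube([26, 1079, 162]);
translate([117, 0, 412]) cube([75, 1197, 17]);
translate([250, 0, 412]) cube([75, 1197, 17]);
translate([383, 0, 412]) cube([75, 1197, 17]);
translate([516, 0, 412]) cube([75, 1197, 17]);
translate([649, 0, 412]) cube([75, 1197, 17]);
translate([782, 0, 412]) cube([75, 1197, 17]);
translate([915, 0, 412]) cube([75, 1197, 17]);
translate([1048, 0, 412]) cube([75, 1197, 17]);
translate([1181, 0, 412]) cube([75, 1197, 17]);
translate([1314, 0, 412]) cube([75, 1197, 17]);
translate([1447, 0, 412]) cube([75, 1197, 17]);
translate([1580, 0, 412]) cube([75, 1197, 17]);
translate([1713, 0, 412]) cube([75, 1197, 17]);
translate([1846, 0, 412]) cube([75, 1197, 17]);


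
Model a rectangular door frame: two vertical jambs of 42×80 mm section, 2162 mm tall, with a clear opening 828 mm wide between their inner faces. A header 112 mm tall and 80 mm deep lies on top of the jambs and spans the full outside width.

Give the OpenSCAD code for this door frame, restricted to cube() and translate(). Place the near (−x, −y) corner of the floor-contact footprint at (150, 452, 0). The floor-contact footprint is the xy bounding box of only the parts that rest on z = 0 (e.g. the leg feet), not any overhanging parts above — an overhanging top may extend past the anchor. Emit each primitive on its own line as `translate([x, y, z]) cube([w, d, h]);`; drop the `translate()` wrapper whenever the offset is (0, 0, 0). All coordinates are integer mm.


translate([150, 452, 0]) cube([42, 80, 2162]);
translate([1020, 452, 0]) cube([42, 80, 2162]);
translate([150, 452, 2162]) cube([912, 80, 112]);


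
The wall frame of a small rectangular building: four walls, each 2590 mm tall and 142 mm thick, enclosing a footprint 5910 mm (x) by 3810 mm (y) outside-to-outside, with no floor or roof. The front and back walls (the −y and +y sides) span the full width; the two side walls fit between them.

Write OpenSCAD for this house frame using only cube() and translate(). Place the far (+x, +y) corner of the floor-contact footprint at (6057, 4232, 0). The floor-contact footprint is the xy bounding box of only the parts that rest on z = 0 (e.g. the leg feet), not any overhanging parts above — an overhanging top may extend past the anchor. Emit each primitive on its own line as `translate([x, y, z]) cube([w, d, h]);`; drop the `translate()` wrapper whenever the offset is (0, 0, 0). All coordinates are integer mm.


translate([147, 422, 0]) cube([5910, 142, 2590]);
translate([147, 4090, 0]) cube([5910, 142, 2590]);
translate([147, 564, 0]) cube([142, 3526, 2590]);
translate([5915, 564, 0]) cube([142, 3526, 2590]);


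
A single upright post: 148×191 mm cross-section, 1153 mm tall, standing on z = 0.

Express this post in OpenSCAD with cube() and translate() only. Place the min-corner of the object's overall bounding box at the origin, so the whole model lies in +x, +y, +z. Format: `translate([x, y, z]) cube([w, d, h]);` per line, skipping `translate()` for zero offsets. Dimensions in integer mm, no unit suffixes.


cube([148, 191, 1153]);


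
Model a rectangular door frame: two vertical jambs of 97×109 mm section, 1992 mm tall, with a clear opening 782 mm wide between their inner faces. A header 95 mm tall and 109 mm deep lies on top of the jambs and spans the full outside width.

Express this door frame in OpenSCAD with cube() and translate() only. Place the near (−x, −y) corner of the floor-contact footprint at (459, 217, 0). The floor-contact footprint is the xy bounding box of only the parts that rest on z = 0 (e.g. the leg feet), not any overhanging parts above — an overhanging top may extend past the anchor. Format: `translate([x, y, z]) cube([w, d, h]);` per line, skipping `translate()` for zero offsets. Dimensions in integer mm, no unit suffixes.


translate([459, 217, 0]) cube([97, 109, 1992]);
translate([1338, 217, 0]) cube([97, 109, 1992]);
translate([459, 217, 1992]) cube([976, 109, 95]);


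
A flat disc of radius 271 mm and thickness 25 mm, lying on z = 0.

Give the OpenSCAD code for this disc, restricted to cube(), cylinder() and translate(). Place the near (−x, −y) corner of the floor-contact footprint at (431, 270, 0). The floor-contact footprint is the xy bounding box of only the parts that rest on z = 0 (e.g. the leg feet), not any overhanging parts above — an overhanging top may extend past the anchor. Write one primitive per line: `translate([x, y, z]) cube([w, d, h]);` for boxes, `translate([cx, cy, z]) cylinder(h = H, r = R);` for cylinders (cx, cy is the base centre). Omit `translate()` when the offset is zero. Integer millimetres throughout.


translate([702, 541, 0]) cylinder(h = 25, r = 271);


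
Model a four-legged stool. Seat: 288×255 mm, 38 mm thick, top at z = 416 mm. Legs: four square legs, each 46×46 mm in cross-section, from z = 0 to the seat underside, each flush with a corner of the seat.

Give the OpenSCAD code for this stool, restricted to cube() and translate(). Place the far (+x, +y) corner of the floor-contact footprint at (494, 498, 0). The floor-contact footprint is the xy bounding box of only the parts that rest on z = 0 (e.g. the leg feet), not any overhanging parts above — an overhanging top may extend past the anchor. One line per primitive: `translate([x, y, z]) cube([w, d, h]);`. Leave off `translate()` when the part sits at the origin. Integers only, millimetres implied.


translate([206, 243, 378]) cube([288, 255, 38]);
translate([206, 243, 0]) cube([46, 46, 378]);
translate([448, 243, 0]) cube([46, 46, 378]);
translate([206, 452, 0]) cube([46, 46, 378]);
translate([448, 452, 0]) cube([46, 46, 378]);


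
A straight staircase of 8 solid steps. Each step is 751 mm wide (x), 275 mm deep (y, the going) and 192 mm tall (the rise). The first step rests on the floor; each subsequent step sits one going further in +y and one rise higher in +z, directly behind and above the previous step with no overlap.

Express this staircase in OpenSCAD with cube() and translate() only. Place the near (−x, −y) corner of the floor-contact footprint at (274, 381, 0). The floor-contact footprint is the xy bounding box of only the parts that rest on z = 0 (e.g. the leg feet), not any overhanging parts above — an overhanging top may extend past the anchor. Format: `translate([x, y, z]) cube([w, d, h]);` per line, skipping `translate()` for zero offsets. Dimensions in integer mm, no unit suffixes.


translate([274, 381, 0]) cube([751, 275, 192]);
translate([274, 656, 192]) cube([751, 275, 192]);
translate([274, 931, 384]) cube([751, 275, 192]);
translate([274, 1206, 576]) cube([751, 275, 192]);
translate([274, 1481, 768]) cube([751, 275, 192]);
translate([274, 1756, 960]) cube([751, 275, 192]);
translate([274, 2031, 1152]) cube([751, 275, 192]);
translate([274, 2306, 1344]) cube([751, 275, 192]);


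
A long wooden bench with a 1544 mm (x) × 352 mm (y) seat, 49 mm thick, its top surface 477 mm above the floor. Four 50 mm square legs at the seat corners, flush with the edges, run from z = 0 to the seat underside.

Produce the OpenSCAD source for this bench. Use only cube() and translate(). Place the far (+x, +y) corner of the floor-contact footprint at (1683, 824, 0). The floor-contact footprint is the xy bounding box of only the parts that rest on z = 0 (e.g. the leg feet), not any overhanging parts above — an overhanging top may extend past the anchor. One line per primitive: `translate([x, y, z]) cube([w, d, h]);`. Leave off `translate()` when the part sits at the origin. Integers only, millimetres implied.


translate([139, 472, 428]) cube([1544, 352, 49]);
translate([139, 472, 0]) cube([50, 50, 428]);
translate([139, 774, 0]) cube([50, 50, 428]);
translate([1633, 472, 0]) cube([50, 50, 428]);
translate([1633, 774, 0]) cube([50, 50, 428]);


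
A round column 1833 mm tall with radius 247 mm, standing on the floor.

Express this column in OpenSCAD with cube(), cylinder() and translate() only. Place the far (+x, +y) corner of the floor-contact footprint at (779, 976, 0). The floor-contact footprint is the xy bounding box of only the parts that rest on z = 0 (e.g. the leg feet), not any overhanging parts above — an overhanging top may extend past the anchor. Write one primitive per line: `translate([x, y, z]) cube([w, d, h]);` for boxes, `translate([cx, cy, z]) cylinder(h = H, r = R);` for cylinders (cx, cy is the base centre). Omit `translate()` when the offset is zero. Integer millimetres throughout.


translate([532, 729, 0]) cylinder(h = 1833, r = 247);


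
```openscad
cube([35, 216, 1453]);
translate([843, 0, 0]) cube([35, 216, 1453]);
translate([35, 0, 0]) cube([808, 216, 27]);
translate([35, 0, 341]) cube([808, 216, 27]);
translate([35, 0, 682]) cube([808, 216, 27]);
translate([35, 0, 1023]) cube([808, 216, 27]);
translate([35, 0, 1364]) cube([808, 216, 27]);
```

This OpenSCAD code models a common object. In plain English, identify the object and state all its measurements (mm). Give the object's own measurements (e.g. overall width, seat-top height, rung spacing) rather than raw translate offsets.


An open bookshelf. Two side panels, each 35 mm thick, 216 mm deep and 1453 mm tall, stand 878 mm apart (outside-to-outside). Between them sit 5 shelves, each 27 mm thick and 216 mm deep, spanning the full gap between the sides. The bottom shelf rests on the floor (its underside at z = 0) and the clear gap between one shelf's top and the next shelf's underside is 314 mm.


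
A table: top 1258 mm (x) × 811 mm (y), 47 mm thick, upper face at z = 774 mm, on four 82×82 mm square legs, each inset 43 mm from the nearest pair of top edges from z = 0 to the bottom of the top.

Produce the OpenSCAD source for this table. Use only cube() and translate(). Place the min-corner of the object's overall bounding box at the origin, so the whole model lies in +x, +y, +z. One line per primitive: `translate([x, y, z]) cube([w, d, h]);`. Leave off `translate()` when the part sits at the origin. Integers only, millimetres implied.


translate([0, 0, 727]) cube([1258, 811, 47]);
translate([43, 43, 0]) cube([82, 82, 727]);
translate([1133, 43, 0]) cube([82, 82, 727]);
translate([43, 686, 0]) cube([82, 82, 727]);
translate([1133, 686, 0]) cube([82, 82, 727]);


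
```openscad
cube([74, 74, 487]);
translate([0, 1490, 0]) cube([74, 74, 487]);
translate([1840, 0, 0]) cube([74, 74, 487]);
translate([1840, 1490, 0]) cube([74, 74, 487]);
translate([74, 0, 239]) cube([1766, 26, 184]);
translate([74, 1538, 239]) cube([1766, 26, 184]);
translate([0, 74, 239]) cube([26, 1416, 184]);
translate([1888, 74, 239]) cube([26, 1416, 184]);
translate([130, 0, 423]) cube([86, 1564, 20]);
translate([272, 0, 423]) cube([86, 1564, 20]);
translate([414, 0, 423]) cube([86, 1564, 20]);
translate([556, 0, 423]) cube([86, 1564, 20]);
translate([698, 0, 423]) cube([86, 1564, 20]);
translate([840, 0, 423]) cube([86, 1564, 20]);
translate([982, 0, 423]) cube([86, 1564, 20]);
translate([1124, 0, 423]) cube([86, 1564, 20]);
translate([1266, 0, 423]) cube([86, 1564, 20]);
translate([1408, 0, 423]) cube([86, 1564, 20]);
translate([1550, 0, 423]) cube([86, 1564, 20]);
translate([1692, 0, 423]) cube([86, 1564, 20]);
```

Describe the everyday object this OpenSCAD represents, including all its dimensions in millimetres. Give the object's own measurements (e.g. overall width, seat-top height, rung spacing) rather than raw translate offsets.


A bed frame 1914 mm long (x) by 1564 mm wide (y). Four 74×74 mm corner posts, 487 mm tall, at the corners of the footprint. Four rails of 26 mm thickness and 184 mm height run between adjacent posts with their undersides at z = 239 mm, their outer faces flush with the outside of the frame (the two x-running rails run between the posts' inner faces; the two y-running rails run between the posts' inner faces). 12 slats, each 86 mm wide (x) and 20 mm thick, lie across the top of the two x-running rails, running the full 1564 mm width of the frame in y; along x they sit between the end posts with a 56 mm gap after the −x posts and between neighbouring slats, leaving 62 mm before the +x posts.


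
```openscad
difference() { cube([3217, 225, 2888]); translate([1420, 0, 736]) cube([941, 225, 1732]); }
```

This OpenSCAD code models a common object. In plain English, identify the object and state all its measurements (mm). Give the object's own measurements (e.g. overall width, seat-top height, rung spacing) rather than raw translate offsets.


A wall 3217 mm long (x), 225 mm thick (y), 2888 mm tall, with a rectangular window opening cut through it. The opening is 941 mm wide and 1732 mm tall; its sill is at z = 736 mm and its near (−x) edge is 1420 mm from the wall's −x end. The opening passes through the full wall thickness.


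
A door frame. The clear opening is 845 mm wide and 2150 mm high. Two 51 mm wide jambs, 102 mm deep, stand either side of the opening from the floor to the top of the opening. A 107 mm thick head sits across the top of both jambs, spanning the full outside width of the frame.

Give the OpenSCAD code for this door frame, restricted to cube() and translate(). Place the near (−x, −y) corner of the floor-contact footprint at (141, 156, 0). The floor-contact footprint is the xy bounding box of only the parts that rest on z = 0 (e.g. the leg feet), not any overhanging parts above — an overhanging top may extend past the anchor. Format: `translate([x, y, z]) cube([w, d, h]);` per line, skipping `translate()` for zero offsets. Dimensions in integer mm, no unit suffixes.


translate([141, 156, 0]) cube([51, 102, 2150]);
translate([1037, 156, 0]) cube([51, 102, 2150]);
translate([141, 156, 2150]) cube([947, 102, 107]);


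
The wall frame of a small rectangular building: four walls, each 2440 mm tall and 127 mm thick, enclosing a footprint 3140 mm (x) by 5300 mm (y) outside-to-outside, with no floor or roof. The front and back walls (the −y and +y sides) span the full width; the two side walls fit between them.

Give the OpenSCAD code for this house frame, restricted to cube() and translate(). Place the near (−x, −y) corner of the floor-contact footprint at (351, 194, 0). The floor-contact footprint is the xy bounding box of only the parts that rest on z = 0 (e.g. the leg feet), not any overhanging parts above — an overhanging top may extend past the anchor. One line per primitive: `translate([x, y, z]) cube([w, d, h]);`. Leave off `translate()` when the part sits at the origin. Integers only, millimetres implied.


translate([351, 194, 0]) cube([3140, 127, 2440]);
translate([351, 5367, 0]) cube([3140, 127, 2440]);
translate([351, 321, 0]) cube([127, 5046, 2440]);
translate([3364, 321, 0]) cube([127, 5046, 2440]);


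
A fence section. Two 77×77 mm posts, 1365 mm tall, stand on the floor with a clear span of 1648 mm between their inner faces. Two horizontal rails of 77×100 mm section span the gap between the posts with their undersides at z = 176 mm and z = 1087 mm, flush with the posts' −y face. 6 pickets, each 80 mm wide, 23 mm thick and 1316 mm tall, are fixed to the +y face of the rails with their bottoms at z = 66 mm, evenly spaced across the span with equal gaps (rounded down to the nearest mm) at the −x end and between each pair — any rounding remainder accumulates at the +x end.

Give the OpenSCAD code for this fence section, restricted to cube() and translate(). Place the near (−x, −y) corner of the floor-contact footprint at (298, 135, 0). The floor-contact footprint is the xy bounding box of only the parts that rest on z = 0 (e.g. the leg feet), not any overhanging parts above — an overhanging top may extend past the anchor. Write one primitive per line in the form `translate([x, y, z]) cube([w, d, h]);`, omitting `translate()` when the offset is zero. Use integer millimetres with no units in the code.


translate([298, 135, 0]) cube([77, 77, 1365]);
translate([2023, 135, 0]) cube([77, 77, 1365]);
translate([375, 135, 176]) cube([1648, 77, 100]);
translate([375, 135, 1087]) cube([1648, 77, 100]);
translate([541, 212, 66]) cube([80, 23, 1316]);
translate([787, 212, 66]) cube([80, 23, 1316]);
translate([1033, 212, 66]) cube([80, 23, 1316]);
translate([1279, 212, 66]) cube([80, 23, 1316]);
translate([1525, 212, 66]) cube([80, 23, 1316]);
translate([1771, 212, 66]) cube([80, 23, 1316]);


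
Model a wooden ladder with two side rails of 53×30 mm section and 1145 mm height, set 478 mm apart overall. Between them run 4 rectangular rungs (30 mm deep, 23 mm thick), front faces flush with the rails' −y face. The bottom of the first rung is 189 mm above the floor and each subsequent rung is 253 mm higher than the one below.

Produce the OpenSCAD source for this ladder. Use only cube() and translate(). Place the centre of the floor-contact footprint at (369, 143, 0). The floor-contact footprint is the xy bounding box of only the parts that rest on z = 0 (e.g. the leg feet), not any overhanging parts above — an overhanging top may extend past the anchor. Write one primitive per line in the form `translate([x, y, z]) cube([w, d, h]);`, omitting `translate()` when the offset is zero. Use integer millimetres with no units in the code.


translate([130, 128, 0]) cube([53, 30, 1145]);
translate([555, 128, 0]) cube([53, 30, 1145]);
translate([183, 128, 189]) cube([372, 30, 23]);
translate([183, 128, 442]) cube([372, 30, 23]);
translate([183, 128, 695]) cube([372, 30, 23]);
translate([183, 128, 948]) cube([372, 30, 23]);


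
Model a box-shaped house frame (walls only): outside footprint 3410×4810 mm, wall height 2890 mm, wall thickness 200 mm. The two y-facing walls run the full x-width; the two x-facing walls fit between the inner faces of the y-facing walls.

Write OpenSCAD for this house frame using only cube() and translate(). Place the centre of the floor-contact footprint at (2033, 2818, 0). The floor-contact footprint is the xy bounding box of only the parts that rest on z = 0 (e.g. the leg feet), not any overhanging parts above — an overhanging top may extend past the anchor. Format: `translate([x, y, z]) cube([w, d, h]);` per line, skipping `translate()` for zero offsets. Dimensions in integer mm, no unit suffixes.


translate([328, 413, 0]) cube([3410, 200, 2890]);
translate([328, 5023, 0]) cube([3410, 200, 2890]);
translate([328, 613, 0]) cube([200, 4410, 2890]);
translate([3538, 613, 0]) cube([200, 4410, 2890]);


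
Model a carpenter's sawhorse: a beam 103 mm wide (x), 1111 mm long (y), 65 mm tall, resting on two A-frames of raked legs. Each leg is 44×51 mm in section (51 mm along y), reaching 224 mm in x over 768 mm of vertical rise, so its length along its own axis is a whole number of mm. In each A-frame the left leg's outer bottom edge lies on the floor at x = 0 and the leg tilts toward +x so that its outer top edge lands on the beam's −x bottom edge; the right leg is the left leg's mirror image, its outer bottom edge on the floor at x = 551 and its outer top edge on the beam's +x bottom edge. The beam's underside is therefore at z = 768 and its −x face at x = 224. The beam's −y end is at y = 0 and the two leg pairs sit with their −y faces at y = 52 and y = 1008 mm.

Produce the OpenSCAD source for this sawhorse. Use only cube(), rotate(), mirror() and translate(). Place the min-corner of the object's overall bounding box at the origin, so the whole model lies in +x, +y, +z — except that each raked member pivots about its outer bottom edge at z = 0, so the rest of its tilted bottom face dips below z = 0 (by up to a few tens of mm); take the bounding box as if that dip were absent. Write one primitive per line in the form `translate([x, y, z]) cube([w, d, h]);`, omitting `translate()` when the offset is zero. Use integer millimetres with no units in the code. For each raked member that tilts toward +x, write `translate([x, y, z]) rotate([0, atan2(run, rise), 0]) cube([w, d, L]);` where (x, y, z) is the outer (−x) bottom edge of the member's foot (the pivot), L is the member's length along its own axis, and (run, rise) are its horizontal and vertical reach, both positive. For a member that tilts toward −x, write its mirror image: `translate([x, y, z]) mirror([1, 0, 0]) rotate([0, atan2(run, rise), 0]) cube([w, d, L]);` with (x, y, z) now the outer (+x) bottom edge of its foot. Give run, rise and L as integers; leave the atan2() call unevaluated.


translate([224, 0, 768]) cube([103, 1111, 65]);
translate([0, 52, 0]) rotate([0, atan2(224, 768), 0]) cube([44, 51, 800]);
translate([551, 52, 0]) mirror([1, 0, 0]) rotate([0, atan2(224, 768), 0]) cube([44, 51, 800]);
translate([0, 1008, 0]) rotate([0, atan2(224, 768), 0]) cube([44, 51, 800]);
translate([551, 1008, 0]) mirror([1, 0, 0]) rotate([0, atan2(224, 768), 0]) cube([44, 51, 800]);


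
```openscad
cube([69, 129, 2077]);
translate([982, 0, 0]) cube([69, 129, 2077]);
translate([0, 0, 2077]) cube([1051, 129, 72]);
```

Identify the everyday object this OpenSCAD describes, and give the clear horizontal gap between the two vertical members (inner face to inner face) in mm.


A door frame. The clear opening width is 913 mm.

Two 2077 mm tall posts with a header on top — a door frame. The left jamb is 69 mm wide at x = 0; the right jamb starts at x = 982. The clear opening is 982 − 69 = 913 mm.


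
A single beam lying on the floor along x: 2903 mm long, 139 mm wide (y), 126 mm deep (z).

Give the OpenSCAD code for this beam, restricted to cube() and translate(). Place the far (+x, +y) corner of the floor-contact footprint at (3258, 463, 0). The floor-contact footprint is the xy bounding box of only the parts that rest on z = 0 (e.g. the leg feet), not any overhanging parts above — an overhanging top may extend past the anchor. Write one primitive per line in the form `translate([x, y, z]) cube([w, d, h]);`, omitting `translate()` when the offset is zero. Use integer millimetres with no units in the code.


translate([355, 324, 0]) cube([2903, 139, 126]);


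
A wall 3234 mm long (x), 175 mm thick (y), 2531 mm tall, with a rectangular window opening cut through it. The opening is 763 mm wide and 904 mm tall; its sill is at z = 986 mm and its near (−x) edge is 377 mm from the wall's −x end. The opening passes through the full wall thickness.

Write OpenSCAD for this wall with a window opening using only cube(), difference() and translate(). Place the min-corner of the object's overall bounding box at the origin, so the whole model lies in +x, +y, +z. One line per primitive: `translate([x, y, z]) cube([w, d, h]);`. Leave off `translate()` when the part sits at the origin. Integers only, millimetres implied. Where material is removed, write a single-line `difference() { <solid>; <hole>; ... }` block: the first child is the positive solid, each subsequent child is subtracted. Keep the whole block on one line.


difference() { cube([3234, 175, 2531]); translate([377, 0, 986]) cube([763, 175, 904]); }


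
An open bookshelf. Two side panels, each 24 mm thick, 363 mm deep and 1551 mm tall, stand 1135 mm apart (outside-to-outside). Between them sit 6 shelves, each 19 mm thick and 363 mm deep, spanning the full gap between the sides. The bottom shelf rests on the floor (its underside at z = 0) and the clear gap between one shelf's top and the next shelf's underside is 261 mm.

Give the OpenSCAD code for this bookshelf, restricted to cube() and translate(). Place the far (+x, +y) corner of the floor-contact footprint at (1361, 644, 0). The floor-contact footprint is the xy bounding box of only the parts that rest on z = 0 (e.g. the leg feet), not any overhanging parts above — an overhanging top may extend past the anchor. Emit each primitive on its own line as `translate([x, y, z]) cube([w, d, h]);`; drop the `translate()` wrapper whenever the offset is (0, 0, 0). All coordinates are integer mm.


translate([226, 281, 0]) cube([24, 363, 1551]);
translate([1337, 281, 0]) cube([24, 363, 1551]);
translate([250, 281, 0]) cube([1087, 363, 19]);
translate([250, 281, 280]) cube([1087, 363, 19]);
translate([250, 281, 560]) cube([1087, 363, 19]);
translate([250, 281, 840]) cube([1087, 363, 19]);
translate([250, 281, 1120]) cube([1087, 363, 19]);
translate([250, 281, 1400]) cube([1087, 363, 19]);


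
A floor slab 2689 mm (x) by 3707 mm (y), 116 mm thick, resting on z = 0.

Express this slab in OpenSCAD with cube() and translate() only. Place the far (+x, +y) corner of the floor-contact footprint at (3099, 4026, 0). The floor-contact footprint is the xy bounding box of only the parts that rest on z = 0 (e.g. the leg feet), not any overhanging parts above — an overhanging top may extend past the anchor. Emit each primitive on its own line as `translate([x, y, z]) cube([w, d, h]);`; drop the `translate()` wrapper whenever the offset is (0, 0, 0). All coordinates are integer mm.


translate([410, 319, 0]) cube([2689, 3707, 116]);


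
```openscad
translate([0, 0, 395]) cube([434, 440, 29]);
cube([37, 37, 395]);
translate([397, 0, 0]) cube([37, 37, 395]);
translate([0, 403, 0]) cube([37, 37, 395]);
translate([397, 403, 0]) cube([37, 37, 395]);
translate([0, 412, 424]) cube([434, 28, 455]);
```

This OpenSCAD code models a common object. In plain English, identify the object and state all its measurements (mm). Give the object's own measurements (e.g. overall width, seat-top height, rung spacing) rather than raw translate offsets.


A chair. The seat is a 434×440×29 mm slab with its top at z = 424 mm, on four 37×37 mm corner legs (flush with the seat edges, standing on z = 0). A flat backrest 28 mm thick, 455 mm tall, spans the full seat width and rises from the seat top along its +y edge, rear face flush with the rear of the seat.


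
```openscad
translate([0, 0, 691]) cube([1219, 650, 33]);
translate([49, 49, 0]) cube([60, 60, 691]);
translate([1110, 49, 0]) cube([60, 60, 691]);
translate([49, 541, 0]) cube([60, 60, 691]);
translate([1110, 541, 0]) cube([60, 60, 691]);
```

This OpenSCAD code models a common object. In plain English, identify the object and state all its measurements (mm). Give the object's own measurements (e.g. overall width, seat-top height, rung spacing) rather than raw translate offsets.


A table: top 1219 mm (x) × 650 mm (y), 33 mm thick, upper face at z = 724 mm, on four 60×60 mm square legs, each inset 49 mm from the nearest pair of top edges from z = 0 to the bottom of the top.


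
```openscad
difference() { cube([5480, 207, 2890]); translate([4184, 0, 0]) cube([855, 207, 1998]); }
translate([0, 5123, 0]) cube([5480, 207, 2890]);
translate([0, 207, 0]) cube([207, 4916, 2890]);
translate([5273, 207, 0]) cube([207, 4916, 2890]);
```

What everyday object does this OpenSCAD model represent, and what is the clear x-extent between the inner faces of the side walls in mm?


A single room. The interior width is 5066 mm.

Four walls enclosing a rectangle with a door in the front wall — a room. Outside width 5480 minus two 207 mm walls gives 5066 mm.


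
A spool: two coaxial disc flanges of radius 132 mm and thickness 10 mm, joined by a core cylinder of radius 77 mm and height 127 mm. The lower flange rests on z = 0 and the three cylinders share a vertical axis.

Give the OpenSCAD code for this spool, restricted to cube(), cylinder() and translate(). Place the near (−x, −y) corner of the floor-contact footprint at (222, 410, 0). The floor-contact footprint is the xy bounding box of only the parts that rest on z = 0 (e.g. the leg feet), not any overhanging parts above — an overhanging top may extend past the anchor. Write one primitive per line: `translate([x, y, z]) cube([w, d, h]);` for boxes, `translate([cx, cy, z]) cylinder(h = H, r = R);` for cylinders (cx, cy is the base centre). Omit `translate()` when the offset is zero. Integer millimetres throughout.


translate([354, 542, 0]) cylinder(h = 10, r = 132);
translate([354, 542, 10]) cylinder(h = 127, r = 77);
translate([354, 542, 137]) cylinder(h = 10, r = 132);


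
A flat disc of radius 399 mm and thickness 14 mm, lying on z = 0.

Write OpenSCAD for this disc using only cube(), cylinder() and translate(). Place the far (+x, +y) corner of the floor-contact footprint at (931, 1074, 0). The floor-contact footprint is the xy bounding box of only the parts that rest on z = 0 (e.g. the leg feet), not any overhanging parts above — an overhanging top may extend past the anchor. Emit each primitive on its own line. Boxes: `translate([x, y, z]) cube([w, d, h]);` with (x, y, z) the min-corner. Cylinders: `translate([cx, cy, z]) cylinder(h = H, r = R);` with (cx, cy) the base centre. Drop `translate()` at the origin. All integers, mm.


translate([532, 675, 0]) cylinder(h = 14, r = 399);


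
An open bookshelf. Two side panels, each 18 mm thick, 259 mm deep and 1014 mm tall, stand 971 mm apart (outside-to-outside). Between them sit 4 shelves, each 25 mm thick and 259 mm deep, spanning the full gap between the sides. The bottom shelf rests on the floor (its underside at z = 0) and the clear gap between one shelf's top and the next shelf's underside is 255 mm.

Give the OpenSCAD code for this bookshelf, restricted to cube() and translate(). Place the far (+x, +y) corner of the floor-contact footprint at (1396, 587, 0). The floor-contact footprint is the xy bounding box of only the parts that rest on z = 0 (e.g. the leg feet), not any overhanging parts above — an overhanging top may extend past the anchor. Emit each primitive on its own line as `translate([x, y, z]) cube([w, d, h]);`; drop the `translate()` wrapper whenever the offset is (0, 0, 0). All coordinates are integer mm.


translate([425, 328, 0]) cube([18, 259, 1014]);
translate([1378, 328, 0]) cube([18, 259, 1014]);
translate([443, 328, 0]) cube([935, 259, 25]);
translate([443, 328, 280]) cube([935, 259, 25]);
translate([443, 328, 560]) cube([935, 259, 25]);
translate([443, 328, 840]) cube([935, 259, 25]);


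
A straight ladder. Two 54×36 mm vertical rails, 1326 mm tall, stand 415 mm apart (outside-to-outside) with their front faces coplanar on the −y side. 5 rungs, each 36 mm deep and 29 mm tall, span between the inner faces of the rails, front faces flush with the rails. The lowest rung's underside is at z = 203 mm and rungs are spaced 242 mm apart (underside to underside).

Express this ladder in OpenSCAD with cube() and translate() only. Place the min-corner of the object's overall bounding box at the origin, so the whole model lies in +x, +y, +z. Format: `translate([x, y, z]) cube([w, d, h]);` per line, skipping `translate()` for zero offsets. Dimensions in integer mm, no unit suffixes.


cube([54, 36, 1326]);
translate([361, 0, 0]) cube([54, 36, 1326]);
translate([54, 0, 203]) cube([307, 36, 29]);
translate([54, 0, 445]) cube([307, 36, 29]);
translate([54, 0, 687]) cube([307, 36, 29]);
translate([54, 0, 929]) cube([307, 36, 29]);
translate([54, 0, 1171]) cube([307, 36, 29]);
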